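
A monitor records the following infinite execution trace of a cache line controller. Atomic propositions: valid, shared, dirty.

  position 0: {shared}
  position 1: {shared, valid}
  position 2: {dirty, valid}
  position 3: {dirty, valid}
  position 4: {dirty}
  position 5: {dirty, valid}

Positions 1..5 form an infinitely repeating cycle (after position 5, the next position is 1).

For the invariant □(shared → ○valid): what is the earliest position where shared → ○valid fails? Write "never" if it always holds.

never

shared → ○valid holds at every position 0..5, and those are all the positions the trace ever visits, so the invariant □(shared → ○valid) is never violated.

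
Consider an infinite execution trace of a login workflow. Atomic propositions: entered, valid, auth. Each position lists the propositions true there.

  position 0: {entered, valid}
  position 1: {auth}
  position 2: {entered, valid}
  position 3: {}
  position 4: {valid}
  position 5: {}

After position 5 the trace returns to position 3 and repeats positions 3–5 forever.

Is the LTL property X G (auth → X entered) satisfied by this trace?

The position after 0 is 1; G (auth → X entered) is true there.

Holds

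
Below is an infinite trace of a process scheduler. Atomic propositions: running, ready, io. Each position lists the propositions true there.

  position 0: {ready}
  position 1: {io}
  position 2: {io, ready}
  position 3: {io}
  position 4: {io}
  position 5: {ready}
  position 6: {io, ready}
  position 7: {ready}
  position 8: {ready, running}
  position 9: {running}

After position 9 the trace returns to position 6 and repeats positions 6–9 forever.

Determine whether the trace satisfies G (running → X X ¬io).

No

running → X X ¬io must hold at every position from 0 onward. It fails at position 8, so G (running → X X ¬io) is false.
Positions where running holds: 8, 9.
Check X X ¬io at each: 8→fails, 9→ok.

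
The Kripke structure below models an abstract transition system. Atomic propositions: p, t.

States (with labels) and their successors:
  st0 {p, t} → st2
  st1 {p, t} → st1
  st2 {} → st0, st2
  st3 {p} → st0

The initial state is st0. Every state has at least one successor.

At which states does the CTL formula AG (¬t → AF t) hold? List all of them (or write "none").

{st1}

States satisfying ¬t → AF t: {st0, st1, st3}.
States satisfying AG (¬t → AF t): {st1}.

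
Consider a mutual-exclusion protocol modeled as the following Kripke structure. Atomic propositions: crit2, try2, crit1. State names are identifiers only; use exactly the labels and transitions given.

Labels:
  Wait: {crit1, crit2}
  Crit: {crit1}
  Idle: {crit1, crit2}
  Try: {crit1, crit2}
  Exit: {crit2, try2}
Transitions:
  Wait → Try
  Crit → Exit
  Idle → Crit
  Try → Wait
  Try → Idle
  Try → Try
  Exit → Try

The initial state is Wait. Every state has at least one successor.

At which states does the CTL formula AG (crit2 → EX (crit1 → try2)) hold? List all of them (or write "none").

none

States satisfying crit2 → EX (crit1 → try2): {Crit}.
States satisfying AG (crit2 → EX (crit1 → try2)): ∅.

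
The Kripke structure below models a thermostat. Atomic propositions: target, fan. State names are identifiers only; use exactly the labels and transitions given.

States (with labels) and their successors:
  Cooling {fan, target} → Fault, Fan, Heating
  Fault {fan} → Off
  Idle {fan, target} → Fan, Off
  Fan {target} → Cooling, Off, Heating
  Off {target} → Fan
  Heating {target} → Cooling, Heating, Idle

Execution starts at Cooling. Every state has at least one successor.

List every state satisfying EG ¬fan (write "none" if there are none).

{Fan, Off, Heating}

States satisfying ¬fan: {Fan, Off, Heating}.
States satisfying EG ¬fan: {Fan, Off, Heating}.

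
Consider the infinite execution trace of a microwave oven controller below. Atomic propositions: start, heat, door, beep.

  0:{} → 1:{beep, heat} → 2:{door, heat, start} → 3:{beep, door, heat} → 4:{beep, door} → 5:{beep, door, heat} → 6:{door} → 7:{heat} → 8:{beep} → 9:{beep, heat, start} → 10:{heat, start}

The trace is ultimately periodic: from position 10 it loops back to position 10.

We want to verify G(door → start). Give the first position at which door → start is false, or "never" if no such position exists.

3

Check door → start at each position in order: 0 ✓, 1 ✓, 2 ✓.
At position 3 the labels are {beep, door, heat}, so door → start is false there. This is the first violation.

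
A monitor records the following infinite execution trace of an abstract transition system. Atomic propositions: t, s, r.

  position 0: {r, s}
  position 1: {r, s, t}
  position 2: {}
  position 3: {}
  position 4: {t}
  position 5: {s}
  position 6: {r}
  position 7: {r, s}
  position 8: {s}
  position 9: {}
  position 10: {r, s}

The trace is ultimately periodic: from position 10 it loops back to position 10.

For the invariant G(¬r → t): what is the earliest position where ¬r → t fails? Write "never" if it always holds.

Check ¬r → t at each position in order: 0 ✓, 1 ✓.
At position 2 the labels are {}, so ¬r → t is false there. This is the first violation.

2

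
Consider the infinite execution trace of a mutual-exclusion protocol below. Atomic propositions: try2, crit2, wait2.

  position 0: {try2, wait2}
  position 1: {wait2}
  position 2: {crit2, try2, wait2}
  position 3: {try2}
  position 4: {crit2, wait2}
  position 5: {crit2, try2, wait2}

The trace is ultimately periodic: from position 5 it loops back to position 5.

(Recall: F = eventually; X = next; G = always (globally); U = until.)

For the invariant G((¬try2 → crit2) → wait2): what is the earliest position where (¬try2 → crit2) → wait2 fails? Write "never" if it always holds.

Check (¬try2 → crit2) → wait2 at each position in order: 0 ✓, 1 ✓, 2 ✓.
At position 3 the labels are {try2}, so (¬try2 → crit2) → wait2 is false there. This is the first violation.

3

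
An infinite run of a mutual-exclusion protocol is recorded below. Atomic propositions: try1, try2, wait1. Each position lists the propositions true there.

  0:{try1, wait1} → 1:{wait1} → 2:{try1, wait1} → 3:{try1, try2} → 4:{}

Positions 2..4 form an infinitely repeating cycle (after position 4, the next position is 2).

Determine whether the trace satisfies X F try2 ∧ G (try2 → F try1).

Yes

The position after 0 is 1; F try2 is true there.
try2 → F try1 holds at every position 0..4, and those are all positions ever visited, so G (try2 → F try1) holds.
Positions where try2 holds: 3.
Check F try1 at each: 3→ok.
At position 0: X F try2 is true; G (try2 → F try1) is true; so X F try2 ∧ G (try2 → F try1) is true.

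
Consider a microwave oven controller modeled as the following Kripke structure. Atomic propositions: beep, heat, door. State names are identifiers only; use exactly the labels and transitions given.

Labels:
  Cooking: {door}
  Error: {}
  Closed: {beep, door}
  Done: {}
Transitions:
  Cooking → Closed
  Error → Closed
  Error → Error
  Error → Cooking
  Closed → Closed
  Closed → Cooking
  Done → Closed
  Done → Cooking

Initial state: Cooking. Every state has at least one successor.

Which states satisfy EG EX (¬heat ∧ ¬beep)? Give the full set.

States satisfying EX (¬heat ∧ ¬beep): {Error, Closed, Done}.
States satisfying EG EX (¬heat ∧ ¬beep): {Error, Closed, Done}.

{Error, Closed, Done}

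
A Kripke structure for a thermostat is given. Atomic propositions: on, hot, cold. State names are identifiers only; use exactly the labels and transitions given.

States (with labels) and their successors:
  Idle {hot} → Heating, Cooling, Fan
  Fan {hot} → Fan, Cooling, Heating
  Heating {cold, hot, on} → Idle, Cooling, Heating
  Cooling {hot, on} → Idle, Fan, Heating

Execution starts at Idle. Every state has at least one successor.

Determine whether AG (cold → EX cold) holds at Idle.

Satisfied

States satisfying cold → EX cold: {Idle, Fan, Heating, Cooling}.
States satisfying AG (cold → EX cold): {Idle, Fan, Heating, Cooling}.
Every state reachable from Idle satisfies cold → EX cold.
Idle ∈ Sat(AG (cold → EX cold)).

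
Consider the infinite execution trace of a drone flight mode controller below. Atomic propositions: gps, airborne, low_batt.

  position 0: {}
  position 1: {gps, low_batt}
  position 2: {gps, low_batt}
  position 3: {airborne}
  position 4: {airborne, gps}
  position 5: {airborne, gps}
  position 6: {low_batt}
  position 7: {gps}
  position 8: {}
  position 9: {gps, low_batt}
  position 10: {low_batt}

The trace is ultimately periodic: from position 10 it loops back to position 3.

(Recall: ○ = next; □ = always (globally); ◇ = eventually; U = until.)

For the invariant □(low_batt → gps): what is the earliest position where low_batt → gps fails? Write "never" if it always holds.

6

Check low_batt → gps at each position in order: 0 ✓, 1 ✓, 2 ✓, 3 ✓, 4 ✓, 5 ✓.
At position 6 the labels are {low_batt}, so low_batt → gps is false there. This is the first violation.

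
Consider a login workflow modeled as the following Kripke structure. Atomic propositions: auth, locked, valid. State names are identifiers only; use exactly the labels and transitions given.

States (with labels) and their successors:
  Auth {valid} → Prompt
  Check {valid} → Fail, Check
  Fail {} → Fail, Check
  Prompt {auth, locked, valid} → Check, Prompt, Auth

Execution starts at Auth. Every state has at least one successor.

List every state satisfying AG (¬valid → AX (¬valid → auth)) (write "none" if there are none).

none

States satisfying ¬valid → AX (¬valid → auth): {Auth, Check, Prompt}.
States satisfying AG (¬valid → AX (¬valid → auth)): ∅.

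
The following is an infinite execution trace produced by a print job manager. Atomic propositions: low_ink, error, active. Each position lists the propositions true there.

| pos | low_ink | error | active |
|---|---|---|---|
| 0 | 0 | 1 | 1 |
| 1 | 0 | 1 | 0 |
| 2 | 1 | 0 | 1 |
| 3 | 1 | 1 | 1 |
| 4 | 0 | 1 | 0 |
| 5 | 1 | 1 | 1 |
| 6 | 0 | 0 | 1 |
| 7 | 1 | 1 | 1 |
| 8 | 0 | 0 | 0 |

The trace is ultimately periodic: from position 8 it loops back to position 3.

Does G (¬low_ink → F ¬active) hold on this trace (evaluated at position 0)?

¬low_ink → F ¬active holds at every position 0..8, and those are all positions ever visited, so G (¬low_ink → F ¬active) holds.
Positions where ¬low_ink holds: 0, 1, 4, 6, 8.
Check F ¬active at each: 0→ok, 1→ok, 4→ok, 6→ok, 8→ok.

Satisfied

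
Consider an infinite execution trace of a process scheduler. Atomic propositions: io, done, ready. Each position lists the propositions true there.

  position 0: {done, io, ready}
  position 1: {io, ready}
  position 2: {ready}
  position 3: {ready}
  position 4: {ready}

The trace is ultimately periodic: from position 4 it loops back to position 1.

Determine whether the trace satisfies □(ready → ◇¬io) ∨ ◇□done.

Satisfied

ready → ◇¬io holds at every position 0..4, and those are all positions ever visited, so □(ready → ◇¬io) holds.
Positions where ready holds: 0, 1, 2, 3, 4.
Check ◇¬io at each: 0→ok, 1→ok, 2→ok, 3→ok, 4→ok.
□done is false at every position 0..4, so it never becomes true and ◇□done fails.
At position 0: □(ready → ◇¬io) is true; ◇□done is false; so □(ready → ◇¬io) ∨ ◇□done is true.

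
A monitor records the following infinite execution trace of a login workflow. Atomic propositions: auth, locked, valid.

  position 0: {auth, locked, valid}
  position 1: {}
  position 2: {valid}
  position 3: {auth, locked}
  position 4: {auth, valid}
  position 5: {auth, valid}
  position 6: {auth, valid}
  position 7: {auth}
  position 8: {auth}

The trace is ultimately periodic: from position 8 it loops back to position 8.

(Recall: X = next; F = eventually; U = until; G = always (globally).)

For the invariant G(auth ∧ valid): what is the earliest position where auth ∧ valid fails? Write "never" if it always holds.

Check auth ∧ valid at each position in order: 0 ✓.
At position 1 the labels are {}, so auth ∧ valid is false there. This is the first violation.

1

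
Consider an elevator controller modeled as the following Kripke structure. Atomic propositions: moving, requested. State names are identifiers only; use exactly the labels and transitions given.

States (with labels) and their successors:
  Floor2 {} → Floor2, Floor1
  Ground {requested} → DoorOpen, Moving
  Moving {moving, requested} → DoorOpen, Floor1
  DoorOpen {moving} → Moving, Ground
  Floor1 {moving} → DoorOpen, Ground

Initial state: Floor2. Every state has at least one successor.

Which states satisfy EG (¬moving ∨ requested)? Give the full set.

{Floor2}

States satisfying ¬moving ∨ requested: {Floor2, Ground, Moving}.
States satisfying EG (¬moving ∨ requested): {Floor2}.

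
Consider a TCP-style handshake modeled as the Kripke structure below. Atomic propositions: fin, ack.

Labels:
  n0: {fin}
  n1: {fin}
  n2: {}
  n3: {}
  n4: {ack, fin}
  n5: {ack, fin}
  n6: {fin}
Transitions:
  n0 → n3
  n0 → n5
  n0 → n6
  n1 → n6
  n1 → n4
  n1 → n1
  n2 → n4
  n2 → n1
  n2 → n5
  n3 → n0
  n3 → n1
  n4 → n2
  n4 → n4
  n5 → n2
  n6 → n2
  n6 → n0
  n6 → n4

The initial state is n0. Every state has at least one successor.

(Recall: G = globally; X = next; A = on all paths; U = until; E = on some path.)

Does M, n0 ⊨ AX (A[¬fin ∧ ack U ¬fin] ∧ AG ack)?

States satisfying A[¬fin ∧ ack U ¬fin] ∧ AG ack: ∅.
States satisfying AX (A[¬fin ∧ ack U ¬fin] ∧ AG ack): ∅.
n0 ∉ Sat(AX (A[¬fin ∧ ack U ¬fin] ∧ AG ack)).

Does not hold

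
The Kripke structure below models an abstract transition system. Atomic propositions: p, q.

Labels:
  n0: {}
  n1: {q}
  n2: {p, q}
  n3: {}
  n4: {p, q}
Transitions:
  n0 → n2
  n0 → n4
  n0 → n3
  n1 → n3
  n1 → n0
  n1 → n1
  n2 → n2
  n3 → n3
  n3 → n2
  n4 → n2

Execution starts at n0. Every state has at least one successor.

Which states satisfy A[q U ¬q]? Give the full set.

States satisfying q: {n1, n2, n4}.
States satisfying ¬q: {n0, n3}.
States satisfying A[q U ¬q]: {n0, n3}.

{n0, n3}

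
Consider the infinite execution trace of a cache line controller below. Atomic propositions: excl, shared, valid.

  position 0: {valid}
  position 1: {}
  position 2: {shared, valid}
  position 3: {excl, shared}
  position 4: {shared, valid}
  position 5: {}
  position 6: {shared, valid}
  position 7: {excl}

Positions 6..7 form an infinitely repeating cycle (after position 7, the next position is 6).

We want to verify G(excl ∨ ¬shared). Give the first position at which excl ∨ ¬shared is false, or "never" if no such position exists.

Check excl ∨ ¬shared at each position in order: 0 ✓, 1 ✓.
At position 2 the labels are {shared, valid}, so excl ∨ ¬shared is false there. This is the first violation.

2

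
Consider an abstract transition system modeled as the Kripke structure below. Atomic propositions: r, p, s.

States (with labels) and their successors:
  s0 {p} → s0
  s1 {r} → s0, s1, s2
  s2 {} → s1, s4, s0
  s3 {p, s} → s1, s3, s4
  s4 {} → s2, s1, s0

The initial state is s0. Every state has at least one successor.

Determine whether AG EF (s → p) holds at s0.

Satisfied

States satisfying EF (s → p): {s0, s1, s2, s3, s4}.
States satisfying AG EF (s → p): {s0, s1, s2, s3, s4}.
Every state reachable from s0 satisfies EF (s → p).
s0 ∈ Sat(AG EF (s → p)).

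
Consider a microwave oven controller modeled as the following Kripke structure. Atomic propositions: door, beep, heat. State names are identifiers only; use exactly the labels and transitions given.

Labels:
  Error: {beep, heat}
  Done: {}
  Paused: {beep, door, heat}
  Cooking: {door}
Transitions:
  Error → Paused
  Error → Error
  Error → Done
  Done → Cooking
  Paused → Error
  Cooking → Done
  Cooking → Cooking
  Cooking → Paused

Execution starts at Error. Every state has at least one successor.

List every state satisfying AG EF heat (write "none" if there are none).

{Error, Done, Paused, Cooking}

States satisfying EF heat: {Error, Done, Paused, Cooking}.
States satisfying AG EF heat: {Error, Done, Paused, Cooking}.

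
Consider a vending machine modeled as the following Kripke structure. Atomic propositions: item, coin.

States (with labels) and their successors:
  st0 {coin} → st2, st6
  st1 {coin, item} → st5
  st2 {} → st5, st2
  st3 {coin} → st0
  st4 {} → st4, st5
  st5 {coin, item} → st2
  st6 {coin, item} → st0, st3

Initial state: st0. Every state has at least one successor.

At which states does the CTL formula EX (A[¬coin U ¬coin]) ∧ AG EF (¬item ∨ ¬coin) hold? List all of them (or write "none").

States satisfying A[¬coin U ¬coin]: {st2, st4}.
States satisfying EX (A[¬coin U ¬coin]): {st0, st2, st4, st5}.
States satisfying EF (¬item ∨ ¬coin): {st0, st1, st2, st3, st4, st5, st6}.
States satisfying AG EF (¬item ∨ ¬coin): {st0, st1, st2, st3, st4, st5, st6}.
States satisfying EX (A[¬coin U ¬coin]) ∧ AG EF (¬item ∨ ¬coin): {st0, st2, st4, st5}.

{st0, st2, st4, st5}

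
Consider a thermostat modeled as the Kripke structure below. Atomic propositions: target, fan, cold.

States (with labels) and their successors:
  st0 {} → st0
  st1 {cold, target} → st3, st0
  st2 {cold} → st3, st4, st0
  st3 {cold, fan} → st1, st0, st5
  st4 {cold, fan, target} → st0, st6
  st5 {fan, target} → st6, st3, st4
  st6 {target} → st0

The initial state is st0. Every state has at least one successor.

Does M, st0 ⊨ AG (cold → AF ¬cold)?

Satisfied

States satisfying cold → AF ¬cold: {st0, st4, st5, st6}.
States satisfying AG (cold → AF ¬cold): {st0, st4, st6}.
Every state reachable from st0 satisfies cold → AF ¬cold.
st0 ∈ Sat(AG (cold → AF ¬cold)).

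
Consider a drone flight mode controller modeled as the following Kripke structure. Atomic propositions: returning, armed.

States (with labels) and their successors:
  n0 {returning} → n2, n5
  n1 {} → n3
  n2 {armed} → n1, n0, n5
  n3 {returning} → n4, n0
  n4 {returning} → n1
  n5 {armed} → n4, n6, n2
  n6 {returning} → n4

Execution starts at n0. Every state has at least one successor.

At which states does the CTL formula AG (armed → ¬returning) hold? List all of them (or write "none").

{n0, n1, n2, n3, n4, n5, n6}

States satisfying armed → ¬returning: {n0, n1, n2, n3, n4, n5, n6}.
States satisfying AG (armed → ¬returning): {n0, n1, n2, n3, n4, n5, n6}.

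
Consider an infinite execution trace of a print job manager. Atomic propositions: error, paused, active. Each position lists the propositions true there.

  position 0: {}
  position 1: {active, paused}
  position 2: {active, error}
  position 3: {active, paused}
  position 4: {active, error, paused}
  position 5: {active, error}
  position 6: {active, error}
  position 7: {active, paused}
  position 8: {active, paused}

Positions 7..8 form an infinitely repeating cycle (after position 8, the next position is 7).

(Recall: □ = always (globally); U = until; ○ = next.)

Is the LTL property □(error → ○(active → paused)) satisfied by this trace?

error → ○(active → paused) must hold at every position from 0 onward. It fails at position 4, so □(error → ○(active → paused)) is false.
Positions where error holds: 2, 4, 5, 6.
Check ○(active → paused) at each: 2→ok, 4→fails, 5→fails, 6→ok.

No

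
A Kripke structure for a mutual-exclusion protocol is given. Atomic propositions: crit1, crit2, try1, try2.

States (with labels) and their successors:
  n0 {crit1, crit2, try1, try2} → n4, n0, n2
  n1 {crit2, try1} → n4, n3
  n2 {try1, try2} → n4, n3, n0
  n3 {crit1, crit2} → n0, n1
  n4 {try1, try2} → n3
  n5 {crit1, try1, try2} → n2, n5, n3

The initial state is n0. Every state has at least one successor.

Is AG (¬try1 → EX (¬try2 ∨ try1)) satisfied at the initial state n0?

States satisfying ¬try1 → EX (¬try2 ∨ try1): {n0, n1, n2, n3, n4, n5}.
States satisfying AG (¬try1 → EX (¬try2 ∨ try1)): {n0, n1, n2, n3, n4, n5}.
Every state reachable from n0 satisfies ¬try1 → EX (¬try2 ∨ try1).
n0 ∈ Sat(AG (¬try1 → EX (¬try2 ∨ try1))).

Satisfied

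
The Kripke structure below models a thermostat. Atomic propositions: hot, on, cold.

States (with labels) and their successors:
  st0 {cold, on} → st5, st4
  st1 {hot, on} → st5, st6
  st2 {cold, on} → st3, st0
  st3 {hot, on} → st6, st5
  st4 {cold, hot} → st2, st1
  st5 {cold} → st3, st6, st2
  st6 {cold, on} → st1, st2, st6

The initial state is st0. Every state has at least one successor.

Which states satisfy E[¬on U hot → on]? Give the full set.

States satisfying ¬on: {st4, st5}.
States satisfying hot → on: {st0, st1, st2, st3, st5, st6}.
States satisfying E[¬on U hot → on]: {st0, st1, st2, st3, st4, st5, st6}.

{st0, st1, st2, st3, st4, st5, st6}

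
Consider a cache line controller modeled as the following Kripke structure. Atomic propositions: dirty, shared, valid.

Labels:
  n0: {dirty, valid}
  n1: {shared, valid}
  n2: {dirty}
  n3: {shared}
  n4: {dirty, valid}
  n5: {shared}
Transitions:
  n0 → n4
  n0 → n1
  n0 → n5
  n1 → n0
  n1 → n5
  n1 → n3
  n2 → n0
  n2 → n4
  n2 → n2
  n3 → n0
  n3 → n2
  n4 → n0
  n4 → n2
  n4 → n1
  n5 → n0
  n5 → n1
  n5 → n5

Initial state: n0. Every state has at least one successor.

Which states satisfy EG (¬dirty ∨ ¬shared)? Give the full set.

States satisfying ¬dirty ∨ ¬shared: {n0, n1, n2, n3, n4, n5}.
States satisfying EG (¬dirty ∨ ¬shared): {n0, n1, n2, n3, n4, n5}.

{n0, n1, n2, n3, n4, n5}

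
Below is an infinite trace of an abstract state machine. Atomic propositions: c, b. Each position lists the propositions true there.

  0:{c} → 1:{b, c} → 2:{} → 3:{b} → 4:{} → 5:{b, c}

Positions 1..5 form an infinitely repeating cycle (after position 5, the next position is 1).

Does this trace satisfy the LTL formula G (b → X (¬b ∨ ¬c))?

No

b → X (¬b ∨ ¬c) must hold at every position from 0 onward. It fails at position 5, so G (b → X (¬b ∨ ¬c)) is false.
Positions where b holds: 1, 3, 5.
Check X (¬b ∨ ¬c) at each: 1→ok, 3→ok, 5→fails.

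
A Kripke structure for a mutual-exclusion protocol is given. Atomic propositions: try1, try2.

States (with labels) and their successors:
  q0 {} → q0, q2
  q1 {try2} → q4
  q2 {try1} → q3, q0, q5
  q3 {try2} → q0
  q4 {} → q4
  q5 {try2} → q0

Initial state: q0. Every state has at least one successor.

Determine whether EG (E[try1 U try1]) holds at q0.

Does not hold

States satisfying E[try1 U try1]: {q2}.
States satisfying EG (E[try1 U try1]): ∅.
No suitable path/successor from q0 witnesses the formula.
q0 ∉ Sat(EG (E[try1 U try1])).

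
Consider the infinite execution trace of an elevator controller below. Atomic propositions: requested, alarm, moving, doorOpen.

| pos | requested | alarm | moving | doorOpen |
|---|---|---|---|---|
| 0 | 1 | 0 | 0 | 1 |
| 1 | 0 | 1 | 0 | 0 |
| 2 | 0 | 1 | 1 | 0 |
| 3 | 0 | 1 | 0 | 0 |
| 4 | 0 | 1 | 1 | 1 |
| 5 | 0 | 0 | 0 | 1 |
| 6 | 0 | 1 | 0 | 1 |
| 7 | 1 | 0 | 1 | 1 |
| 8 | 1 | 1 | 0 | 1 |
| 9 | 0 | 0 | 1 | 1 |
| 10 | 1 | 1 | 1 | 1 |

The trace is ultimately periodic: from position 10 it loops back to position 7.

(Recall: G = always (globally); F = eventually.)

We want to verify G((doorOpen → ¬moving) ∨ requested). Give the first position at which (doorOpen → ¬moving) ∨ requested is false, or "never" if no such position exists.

4

Check (doorOpen → ¬moving) ∨ requested at each position in order: 0 ✓, 1 ✓, 2 ✓, 3 ✓.
At position 4 the labels are {alarm, doorOpen, moving}, so (doorOpen → ¬moving) ∨ requested is false there. This is the first violation.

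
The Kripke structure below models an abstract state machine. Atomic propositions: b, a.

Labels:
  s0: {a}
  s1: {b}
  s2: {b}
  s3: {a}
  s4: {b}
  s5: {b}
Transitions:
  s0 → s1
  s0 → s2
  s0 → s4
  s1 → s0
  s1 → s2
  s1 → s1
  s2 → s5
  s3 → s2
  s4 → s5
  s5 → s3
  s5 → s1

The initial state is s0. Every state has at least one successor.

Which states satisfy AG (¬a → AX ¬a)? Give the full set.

none

States satisfying ¬a → AX ¬a: {s0, s2, s3, s4}.
States satisfying AG (¬a → AX ¬a): ∅.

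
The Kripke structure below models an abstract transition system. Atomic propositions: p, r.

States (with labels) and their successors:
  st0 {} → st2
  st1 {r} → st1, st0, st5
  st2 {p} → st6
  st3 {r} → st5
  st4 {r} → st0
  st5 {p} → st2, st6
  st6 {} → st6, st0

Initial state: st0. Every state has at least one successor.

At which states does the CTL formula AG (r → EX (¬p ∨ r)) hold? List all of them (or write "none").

States satisfying r → EX (¬p ∨ r): {st0, st1, st2, st4, st5, st6}.
States satisfying AG (r → EX (¬p ∨ r)): {st0, st1, st2, st4, st5, st6}.

{st0, st1, st2, st4, st5, st6}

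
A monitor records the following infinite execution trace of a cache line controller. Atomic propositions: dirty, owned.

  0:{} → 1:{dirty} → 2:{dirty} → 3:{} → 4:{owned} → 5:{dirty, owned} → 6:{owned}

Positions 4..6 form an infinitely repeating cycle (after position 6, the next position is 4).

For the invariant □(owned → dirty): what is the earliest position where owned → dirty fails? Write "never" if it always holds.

Check owned → dirty at each position in order: 0 ✓, 1 ✓, 2 ✓, 3 ✓.
At position 4 the labels are {owned}, so owned → dirty is false there. This is the first violation.

4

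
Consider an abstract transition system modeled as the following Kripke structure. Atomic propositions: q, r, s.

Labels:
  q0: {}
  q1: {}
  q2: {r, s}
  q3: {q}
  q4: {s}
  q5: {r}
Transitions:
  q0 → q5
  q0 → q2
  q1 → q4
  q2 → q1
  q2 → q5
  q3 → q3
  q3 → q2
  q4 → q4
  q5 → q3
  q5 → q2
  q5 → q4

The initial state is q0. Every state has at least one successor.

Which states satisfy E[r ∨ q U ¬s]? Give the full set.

{q0, q1, q2, q3, q5}

States satisfying r ∨ q: {q2, q3, q5}.
States satisfying ¬s: {q0, q1, q3, q5}.
States satisfying E[r ∨ q U ¬s]: {q0, q1, q2, q3, q5}.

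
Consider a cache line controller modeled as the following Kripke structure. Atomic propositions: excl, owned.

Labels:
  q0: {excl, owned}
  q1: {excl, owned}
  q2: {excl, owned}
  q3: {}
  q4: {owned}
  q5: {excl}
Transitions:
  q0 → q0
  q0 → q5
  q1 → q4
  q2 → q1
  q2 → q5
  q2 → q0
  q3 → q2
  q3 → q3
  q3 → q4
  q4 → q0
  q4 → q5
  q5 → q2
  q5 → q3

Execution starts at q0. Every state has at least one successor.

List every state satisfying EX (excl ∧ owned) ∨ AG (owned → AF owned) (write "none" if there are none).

{q0, q1, q2, q3, q4, q5}

States satisfying excl ∧ owned: {q0, q1, q2}.
States satisfying EX (excl ∧ owned): {q0, q2, q3, q4, q5}.
States satisfying owned → AF owned: {q0, q1, q2, q3, q4, q5}.
States satisfying AG (owned → AF owned): {q0, q1, q2, q3, q4, q5}.
States satisfying EX (excl ∧ owned) ∨ AG (owned → AF owned): {q0, q1, q2, q3, q4, q5}.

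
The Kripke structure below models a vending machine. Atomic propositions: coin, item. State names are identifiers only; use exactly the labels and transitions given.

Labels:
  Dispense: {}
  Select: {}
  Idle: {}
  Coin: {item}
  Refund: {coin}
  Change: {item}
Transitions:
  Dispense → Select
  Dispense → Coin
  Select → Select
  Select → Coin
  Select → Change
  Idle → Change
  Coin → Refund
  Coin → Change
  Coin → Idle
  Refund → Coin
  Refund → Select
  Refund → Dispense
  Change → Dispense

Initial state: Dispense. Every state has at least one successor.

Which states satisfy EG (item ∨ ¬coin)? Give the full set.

{Dispense, Select, Idle, Coin, Change}

States satisfying item ∨ ¬coin: {Dispense, Select, Idle, Coin, Change}.
States satisfying EG (item ∨ ¬coin): {Dispense, Select, Idle, Coin, Change}.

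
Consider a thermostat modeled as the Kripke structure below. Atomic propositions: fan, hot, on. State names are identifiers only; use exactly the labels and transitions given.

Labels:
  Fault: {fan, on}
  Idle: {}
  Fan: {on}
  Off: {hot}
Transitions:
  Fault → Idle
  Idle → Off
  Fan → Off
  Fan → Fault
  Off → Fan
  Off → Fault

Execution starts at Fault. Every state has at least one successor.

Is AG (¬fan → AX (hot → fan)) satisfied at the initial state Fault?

Does not hold

States satisfying ¬fan → AX (hot → fan): {Fault, Off}.
States satisfying AG (¬fan → AX (hot → fan)): ∅.
Fan is reachable from Fault and violates ¬fan → AX (hot → fan), so AG fails at Fault.
Fault ∉ Sat(AG (¬fan → AX (hot → fan))).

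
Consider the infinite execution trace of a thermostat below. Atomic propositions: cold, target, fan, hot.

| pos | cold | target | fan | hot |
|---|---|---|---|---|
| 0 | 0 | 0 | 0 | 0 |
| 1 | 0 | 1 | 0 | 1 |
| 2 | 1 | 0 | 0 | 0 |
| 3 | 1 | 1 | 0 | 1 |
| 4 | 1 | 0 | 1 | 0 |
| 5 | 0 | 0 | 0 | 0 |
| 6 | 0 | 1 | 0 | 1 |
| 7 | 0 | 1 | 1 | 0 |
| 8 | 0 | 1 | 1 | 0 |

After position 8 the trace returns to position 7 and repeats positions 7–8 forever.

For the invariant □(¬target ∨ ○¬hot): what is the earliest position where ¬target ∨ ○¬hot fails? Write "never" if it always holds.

¬target ∨ ○¬hot holds at every position 0..8, and those are all the positions the trace ever visits, so the invariant □(¬target ∨ ○¬hot) is never violated.

never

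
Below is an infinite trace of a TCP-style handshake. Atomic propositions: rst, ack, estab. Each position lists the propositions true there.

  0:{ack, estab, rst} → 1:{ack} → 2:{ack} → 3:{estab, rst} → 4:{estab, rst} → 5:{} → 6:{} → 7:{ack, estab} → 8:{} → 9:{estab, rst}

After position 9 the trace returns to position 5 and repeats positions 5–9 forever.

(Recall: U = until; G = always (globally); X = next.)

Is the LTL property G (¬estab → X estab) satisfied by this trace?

¬estab → X estab must hold at every position from 0 onward. It fails at position 1, so G (¬estab → X estab) is false.
Positions where ¬estab holds: 1, 2, 5, 6, 8.
Check X estab at each: 1→fails, 2→ok, 5→fails, 6→ok, 8→ok.

Does not hold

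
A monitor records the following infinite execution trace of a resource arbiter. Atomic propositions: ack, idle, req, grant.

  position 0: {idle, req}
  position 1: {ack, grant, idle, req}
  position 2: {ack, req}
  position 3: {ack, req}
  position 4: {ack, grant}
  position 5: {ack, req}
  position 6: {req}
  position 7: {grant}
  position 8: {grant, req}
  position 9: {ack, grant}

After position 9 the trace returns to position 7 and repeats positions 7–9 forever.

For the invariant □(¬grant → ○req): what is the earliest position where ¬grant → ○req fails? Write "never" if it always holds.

Check ¬grant → ○req at each position in order: 0 ✓, 1 ✓, 2 ✓.
At position 3 the labels are {ack, req} and the next position 4 has {ack, grant}, so ¬grant → ○req is false there. This is the first violation.

3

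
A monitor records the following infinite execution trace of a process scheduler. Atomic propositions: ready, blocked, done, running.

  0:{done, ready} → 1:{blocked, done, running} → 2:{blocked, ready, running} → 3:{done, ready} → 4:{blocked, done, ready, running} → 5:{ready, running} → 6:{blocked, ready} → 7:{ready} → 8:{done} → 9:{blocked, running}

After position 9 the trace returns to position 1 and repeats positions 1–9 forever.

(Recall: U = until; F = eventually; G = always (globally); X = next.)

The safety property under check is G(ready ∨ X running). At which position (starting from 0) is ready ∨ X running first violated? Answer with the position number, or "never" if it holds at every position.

never

ready ∨ X running holds at every position 0..9, and those are all the positions the trace ever visits, so the invariant G(ready ∨ X running) is never violated.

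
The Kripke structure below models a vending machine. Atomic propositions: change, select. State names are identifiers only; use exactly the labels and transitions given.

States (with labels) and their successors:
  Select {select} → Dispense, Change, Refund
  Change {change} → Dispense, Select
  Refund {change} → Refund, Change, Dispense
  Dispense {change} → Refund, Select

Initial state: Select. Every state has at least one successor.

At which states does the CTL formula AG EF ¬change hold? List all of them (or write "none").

States satisfying EF ¬change: {Select, Change, Refund, Dispense}.
States satisfying AG EF ¬change: {Select, Change, Refund, Dispense}.

{Select, Change, Refund, Dispense}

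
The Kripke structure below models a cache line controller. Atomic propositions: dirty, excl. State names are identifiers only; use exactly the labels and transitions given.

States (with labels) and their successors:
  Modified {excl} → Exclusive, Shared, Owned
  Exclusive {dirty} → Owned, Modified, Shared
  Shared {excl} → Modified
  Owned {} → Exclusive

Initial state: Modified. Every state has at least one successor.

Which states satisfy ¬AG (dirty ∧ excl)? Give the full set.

States satisfying dirty ∧ excl: ∅.
States satisfying AG (dirty ∧ excl): ∅.
States satisfying ¬AG (dirty ∧ excl): {Modified, Exclusive, Shared, Owned}.

{Modified, Exclusive, Shared, Owned}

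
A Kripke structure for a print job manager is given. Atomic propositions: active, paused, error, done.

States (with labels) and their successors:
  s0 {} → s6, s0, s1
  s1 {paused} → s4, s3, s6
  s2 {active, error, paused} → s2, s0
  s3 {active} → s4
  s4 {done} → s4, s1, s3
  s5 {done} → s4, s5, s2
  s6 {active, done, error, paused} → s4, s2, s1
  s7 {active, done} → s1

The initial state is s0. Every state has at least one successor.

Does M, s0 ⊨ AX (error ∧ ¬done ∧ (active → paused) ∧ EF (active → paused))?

States satisfying AX (error ∧ ¬done ∧ (active → paused) ∧ EF (active → paused)): ∅.
s0 ∉ Sat(AX (error ∧ ¬done ∧ (active → paused) ∧ EF (active → paused))).

Violated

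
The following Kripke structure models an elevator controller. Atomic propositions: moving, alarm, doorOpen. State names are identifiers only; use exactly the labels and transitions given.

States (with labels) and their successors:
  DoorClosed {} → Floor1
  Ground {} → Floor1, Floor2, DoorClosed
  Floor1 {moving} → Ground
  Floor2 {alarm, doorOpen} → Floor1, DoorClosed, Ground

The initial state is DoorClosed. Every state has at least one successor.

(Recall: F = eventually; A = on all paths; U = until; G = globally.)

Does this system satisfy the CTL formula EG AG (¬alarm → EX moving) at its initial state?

States satisfying AG (¬alarm → EX moving): ∅.
States satisfying EG AG (¬alarm → EX moving): ∅.
No suitable path/successor from DoorClosed witnesses the formula.
DoorClosed ∉ Sat(EG AG (¬alarm → EX moving)).

No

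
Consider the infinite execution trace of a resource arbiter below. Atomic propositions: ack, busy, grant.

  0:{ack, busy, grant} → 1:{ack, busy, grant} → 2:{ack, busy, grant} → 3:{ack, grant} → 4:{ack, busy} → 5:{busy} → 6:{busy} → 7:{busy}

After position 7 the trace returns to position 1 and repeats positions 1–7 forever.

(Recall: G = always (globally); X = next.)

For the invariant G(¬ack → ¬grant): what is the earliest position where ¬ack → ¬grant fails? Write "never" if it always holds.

¬ack → ¬grant holds at every position 0..7, and those are all the positions the trace ever visits, so the invariant G(¬ack → ¬grant) is never violated.

never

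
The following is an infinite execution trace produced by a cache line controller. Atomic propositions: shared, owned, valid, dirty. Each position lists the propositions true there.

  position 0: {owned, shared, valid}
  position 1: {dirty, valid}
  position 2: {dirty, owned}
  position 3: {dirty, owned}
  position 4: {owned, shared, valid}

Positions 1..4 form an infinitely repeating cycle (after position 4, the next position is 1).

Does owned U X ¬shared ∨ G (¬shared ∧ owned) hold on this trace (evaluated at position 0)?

Satisfied

Walking from position 0: X ¬shared first holds at position 0, and owned holds at every earlier position along the way, so owned U X ¬shared holds.
¬shared ∧ owned must hold at every position from 0 onward. It fails at position 0, so G (¬shared ∧ owned) is false.
At position 0: owned U X ¬shared is true; G (¬shared ∧ owned) is false; so owned U X ¬shared ∨ G (¬shared ∧ owned) is true.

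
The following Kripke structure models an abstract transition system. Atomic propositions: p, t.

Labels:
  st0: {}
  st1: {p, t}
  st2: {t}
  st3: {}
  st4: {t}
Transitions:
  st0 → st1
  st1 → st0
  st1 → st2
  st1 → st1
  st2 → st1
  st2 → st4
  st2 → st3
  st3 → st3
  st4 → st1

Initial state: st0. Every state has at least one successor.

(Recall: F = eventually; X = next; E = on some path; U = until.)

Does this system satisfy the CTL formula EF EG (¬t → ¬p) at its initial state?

States satisfying EG (¬t → ¬p): {st0, st1, st2, st3, st4}.
States satisfying EF EG (¬t → ¬p): {st0, st1, st2, st3, st4}.
Some path from st0 reaches a state where EG (¬t → ¬p) holds.
st0 ∈ Sat(EF EG (¬t → ¬p)).

Holds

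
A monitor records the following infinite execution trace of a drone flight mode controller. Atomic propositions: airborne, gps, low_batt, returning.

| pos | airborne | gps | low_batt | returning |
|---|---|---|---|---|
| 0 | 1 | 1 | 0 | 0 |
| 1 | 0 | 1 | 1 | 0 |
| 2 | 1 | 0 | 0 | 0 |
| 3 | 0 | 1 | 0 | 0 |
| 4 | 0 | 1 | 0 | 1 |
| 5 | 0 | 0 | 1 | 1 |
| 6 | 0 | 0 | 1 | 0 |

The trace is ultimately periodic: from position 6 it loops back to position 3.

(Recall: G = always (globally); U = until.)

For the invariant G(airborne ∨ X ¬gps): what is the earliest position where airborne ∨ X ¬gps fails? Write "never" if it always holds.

Check airborne ∨ X ¬gps at each position in order: 0 ✓, 1 ✓, 2 ✓.
At position 3 the labels are {gps} and the next position 4 has {gps, returning}, so airborne ∨ X ¬gps is false there. This is the first violation.

3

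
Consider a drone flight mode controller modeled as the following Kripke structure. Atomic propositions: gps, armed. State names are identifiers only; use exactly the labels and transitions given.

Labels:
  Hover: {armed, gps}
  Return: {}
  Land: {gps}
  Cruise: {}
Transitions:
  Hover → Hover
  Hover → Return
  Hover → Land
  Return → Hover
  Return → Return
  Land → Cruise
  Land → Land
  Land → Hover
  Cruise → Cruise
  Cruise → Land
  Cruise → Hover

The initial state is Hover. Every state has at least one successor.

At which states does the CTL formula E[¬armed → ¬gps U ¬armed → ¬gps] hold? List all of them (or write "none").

{Hover, Return, Cruise}

States satisfying ¬armed → ¬gps: {Hover, Return, Cruise}.
States satisfying E[¬armed → ¬gps U ¬armed → ¬gps]: {Hover, Return, Cruise}.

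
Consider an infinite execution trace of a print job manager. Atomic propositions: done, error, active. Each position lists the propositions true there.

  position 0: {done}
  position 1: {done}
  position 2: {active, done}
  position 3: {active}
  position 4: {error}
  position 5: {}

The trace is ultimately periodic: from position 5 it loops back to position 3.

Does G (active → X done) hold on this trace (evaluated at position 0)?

active → X done must hold at every position from 0 onward. It fails at position 2, so G (active → X done) is false.
Positions where active holds: 2, 3.
Check X done at each: 2→fails, 3→fails.

Violated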